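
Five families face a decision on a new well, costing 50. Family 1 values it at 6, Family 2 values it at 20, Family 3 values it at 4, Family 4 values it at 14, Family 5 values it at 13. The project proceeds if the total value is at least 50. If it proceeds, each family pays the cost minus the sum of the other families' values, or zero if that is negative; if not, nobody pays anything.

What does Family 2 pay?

13

Total value 57 ≥ cost 50, so the project is built.
The other families' values sum to 37.
Cost minus that sum is 50 - 37 = 13.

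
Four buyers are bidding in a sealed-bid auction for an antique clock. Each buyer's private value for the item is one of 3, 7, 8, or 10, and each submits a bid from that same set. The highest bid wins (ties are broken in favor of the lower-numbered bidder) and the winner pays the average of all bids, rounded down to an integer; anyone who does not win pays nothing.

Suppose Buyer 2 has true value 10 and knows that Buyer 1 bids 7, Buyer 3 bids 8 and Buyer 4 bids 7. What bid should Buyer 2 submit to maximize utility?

Bid 3: loses, pays 0, utility 0.
Bid 7: loses, pays 0, utility 0.
Bid 8: wins, pays 7, utility 10 - 7 = 3.
Bid 10: wins, pays 8, utility 10 - 8 = 2.
The best choice is 8 with utility 3.

8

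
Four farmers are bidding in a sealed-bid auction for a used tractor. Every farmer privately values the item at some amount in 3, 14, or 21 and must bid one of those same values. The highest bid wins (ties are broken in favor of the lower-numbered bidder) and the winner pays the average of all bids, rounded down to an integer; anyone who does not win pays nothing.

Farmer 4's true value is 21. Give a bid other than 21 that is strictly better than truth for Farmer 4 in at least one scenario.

14

Suppose Farmer 1 bids 3, Farmer 2 bids 3 and Farmer 3 bids 3.
Bid 21: wins, pays 7, utility 21 - 7 = 14.
Bid 14: wins, pays 5, utility 21 - 5 = 16.
So bidding 14 beats truth here (16 > 14).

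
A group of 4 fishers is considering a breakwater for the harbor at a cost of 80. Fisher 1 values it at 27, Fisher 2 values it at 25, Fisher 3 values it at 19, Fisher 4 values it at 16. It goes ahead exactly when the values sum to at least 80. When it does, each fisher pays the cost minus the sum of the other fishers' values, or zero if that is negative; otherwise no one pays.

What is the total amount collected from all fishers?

Total value 87 ≥ cost 80, so it is built.
Fisher 1: others sum to 60; max(0, 80 - 60) = 20.
Fisher 2: others sum to 62; max(0, 80 - 62) = 18.
Fisher 3: others sum to 68; max(0, 80 - 68) = 12.
Fisher 4: others sum to 71; max(0, 80 - 71) = 9.
Total collected = 20 + 18 + 12 + 9 = 59.

59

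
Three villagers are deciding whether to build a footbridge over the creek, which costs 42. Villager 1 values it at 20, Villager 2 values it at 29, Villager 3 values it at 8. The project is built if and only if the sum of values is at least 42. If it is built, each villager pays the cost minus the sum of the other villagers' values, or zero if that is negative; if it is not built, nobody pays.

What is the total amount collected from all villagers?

19

Total value 57 ≥ cost 42, so it is built.
Villager 1: others sum to 37; max(0, 42 - 37) = 5.
Villager 2: others sum to 28; max(0, 42 - 28) = 14.
Villager 3: others sum to 49; max(0, 42 - 49) = 0.
Total collected = 5 + 14 + 0 = 19.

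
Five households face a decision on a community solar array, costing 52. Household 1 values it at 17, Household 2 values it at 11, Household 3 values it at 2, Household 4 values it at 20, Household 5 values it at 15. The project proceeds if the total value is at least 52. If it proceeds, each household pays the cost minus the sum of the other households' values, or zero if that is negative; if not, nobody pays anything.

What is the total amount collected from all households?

Total value 65 ≥ cost 52, so it is built.
Household 1: others sum to 48; max(0, 52 - 48) = 4.
Household 2: others sum to 54; max(0, 52 - 54) = 0.
Household 3: others sum to 63; max(0, 52 - 63) = 0.
Household 4: others sum to 45; max(0, 52 - 45) = 7.
Household 5: others sum to 50; max(0, 52 - 50) = 2.
Total collected = 4 + 0 + 0 + 7 + 2 = 13.

13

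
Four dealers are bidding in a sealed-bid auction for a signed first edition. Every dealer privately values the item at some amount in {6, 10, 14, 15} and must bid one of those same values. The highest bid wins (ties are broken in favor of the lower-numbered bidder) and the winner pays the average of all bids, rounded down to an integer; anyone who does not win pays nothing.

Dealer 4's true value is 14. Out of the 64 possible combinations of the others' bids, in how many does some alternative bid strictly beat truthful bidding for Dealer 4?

19

Others bid (6, 6, 6): truth gives 6; bid 10 gives 7 > 6. Violating.
Others bid (6, 6, 14): truth gives 0; bid 15 gives 4 > 0. Violating.
Others bid (6, 10, 14): truth gives 0; bid 15 gives 3 > 0. Violating.
Others bid (6, 14, 6): truth gives 0; bid 15 gives 4 > 0. Violating.
Others bid (6, 6, 10): truth gives 5; no alternative beats it.
Others bid (6, 6, 15): truth gives 0; no alternative beats it.
(Checking all 64 profiles: 19 have a profitable deviation, 45 do not.)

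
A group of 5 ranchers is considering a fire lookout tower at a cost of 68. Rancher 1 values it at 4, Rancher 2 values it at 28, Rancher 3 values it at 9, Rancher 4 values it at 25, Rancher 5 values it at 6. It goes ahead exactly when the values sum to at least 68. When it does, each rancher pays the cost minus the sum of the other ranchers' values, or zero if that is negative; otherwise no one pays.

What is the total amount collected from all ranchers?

Total value 72 ≥ cost 68, so it is built.
Rancher 1: others sum to 68; max(0, 68 - 68) = 0.
Rancher 2: others sum to 44; max(0, 68 - 44) = 24.
Rancher 3: others sum to 63; max(0, 68 - 63) = 5.
Rancher 4: others sum to 47; max(0, 68 - 47) = 21.
Rancher 5: others sum to 66; max(0, 68 - 66) = 2.
Total collected = 0 + 24 + 5 + 21 + 2 = 52.

52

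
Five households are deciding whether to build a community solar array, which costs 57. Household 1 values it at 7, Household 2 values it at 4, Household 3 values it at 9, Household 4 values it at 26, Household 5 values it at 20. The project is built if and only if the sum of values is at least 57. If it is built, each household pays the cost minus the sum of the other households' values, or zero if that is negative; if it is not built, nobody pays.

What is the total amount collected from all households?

28

Total value 66 ≥ cost 57, so it is built.
Household 1: others sum to 59; max(0, 57 - 59) = 0.
Household 2: others sum to 62; max(0, 57 - 62) = 0.
Household 3: others sum to 57; max(0, 57 - 57) = 0.
Household 4: others sum to 40; max(0, 57 - 40) = 17.
Household 5: others sum to 46; max(0, 57 - 46) = 11.
Total collected = 0 + 0 + 0 + 17 + 11 = 28.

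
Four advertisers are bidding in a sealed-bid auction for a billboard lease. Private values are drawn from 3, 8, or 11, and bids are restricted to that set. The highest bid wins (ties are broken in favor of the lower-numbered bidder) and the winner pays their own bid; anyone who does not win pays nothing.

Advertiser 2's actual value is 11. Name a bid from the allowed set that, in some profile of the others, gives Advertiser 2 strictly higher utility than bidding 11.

Suppose Advertiser 1 bids 3, Advertiser 3 bids 3 and Advertiser 4 bids 3.
Bid 11: wins, pays 11, utility 11 - 11 = 0.
Bid 8: wins, pays 8, utility 11 - 8 = 3.
So bidding 8 beats truth here (3 > 0).

8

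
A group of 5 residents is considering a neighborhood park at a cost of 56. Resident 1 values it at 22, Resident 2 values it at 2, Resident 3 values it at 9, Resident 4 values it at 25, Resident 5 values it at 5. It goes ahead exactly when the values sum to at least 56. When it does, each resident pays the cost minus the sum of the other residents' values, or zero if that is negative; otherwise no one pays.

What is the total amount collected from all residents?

Total value 63 ≥ cost 56, so it is built.
Resident 1: others sum to 41; max(0, 56 - 41) = 15.
Resident 2: others sum to 61; max(0, 56 - 61) = 0.
Resident 3: others sum to 54; max(0, 56 - 54) = 2.
Resident 4: others sum to 38; max(0, 56 - 38) = 18.
Resident 5: others sum to 58; max(0, 56 - 58) = 0.
Total collected = 15 + 0 + 2 + 18 + 0 = 35.

35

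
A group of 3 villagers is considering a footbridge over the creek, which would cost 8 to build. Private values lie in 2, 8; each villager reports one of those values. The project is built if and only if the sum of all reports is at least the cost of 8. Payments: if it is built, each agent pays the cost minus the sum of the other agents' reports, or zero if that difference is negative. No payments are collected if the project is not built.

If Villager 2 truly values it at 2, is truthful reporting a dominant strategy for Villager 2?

Yes

Check each profile of the others' reports and compare truth against every alternative report.
Others report (2, 2): truth gives 0, best alternative gives -2.
Others report (2, 8): truth gives 2, best alternative gives 2.
Others report (8, 2): truth gives 2, best alternative gives 2.
Others report (8, 8): truth gives 2, best alternative gives 2.
In every case the truthful report is at least as good as any alternative, so it is a dominant strategy.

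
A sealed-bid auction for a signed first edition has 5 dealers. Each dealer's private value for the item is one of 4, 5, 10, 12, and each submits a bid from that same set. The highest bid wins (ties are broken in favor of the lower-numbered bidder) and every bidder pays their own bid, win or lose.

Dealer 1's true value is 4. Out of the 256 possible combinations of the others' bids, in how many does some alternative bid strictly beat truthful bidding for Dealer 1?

15

Others bid (4, 4, 4, 5): truth gives -4; bid 5 gives -1 > -4. Violating.
Others bid (4, 4, 5, 4): truth gives -4; bid 5 gives -1 > -4. Violating.
Others bid (4, 4, 5, 5): truth gives -4; bid 5 gives -1 > -4. Violating.
Others bid (4, 5, 4, 4): truth gives -4; bid 5 gives -1 > -4. Violating.
Others bid (4, 4, 4, 4): truth gives 0; no alternative beats it.
Others bid (4, 4, 4, 10): truth gives -4; no alternative beats it.
(Checking all 256 profiles: 15 have a profitable deviation, 241 do not.)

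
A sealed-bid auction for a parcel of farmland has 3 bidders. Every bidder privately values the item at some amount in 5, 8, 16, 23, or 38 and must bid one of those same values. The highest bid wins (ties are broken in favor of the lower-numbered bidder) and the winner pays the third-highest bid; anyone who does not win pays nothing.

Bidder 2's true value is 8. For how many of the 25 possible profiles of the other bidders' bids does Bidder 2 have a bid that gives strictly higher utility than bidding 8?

Others bid (5, 16): truth gives 0; bid 16 gives 3 > 0. Violating.
Others bid (5, 23): truth gives 0; bid 23 gives 3 > 0. Violating.
Others bid (5, 38): truth gives 0; bid 38 gives 3 > 0. Violating.
Others bid (8, 5): truth gives 0; bid 16 gives 3 > 0. Violating.
Others bid (5, 5): truth gives 3; no alternative beats it.
Others bid (5, 8): truth gives 3; no alternative beats it.
(Checking all 25 profiles: 6 have a profitable deviation, 19 do not.)

6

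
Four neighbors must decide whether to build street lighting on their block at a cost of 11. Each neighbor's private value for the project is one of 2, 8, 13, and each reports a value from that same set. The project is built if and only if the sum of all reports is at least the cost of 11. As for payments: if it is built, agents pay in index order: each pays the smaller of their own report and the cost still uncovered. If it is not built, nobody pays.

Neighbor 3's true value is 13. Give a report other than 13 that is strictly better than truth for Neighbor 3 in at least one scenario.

Suppose Neighbor 1 reports 2, Neighbor 2 reports 2 and Neighbor 4 reports 8.
Report 13: project built, pays 7, utility 13 - 7 = 6.
Report 2: project built, pays 2, utility 13 - 2 = 11.
So reporting 2 beats truth here (11 > 6).

2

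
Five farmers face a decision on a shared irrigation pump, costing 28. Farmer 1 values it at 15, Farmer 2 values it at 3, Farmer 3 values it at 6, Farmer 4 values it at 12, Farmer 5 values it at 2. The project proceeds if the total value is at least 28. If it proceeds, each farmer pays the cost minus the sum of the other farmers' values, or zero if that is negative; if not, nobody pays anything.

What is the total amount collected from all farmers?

7

Total value 38 ≥ cost 28, so it is built.
Farmer 1: others sum to 23; max(0, 28 - 23) = 5.
Farmer 2: others sum to 35; max(0, 28 - 35) = 0.
Farmer 3: others sum to 32; max(0, 28 - 32) = 0.
Farmer 4: others sum to 26; max(0, 28 - 26) = 2.
Farmer 5: others sum to 36; max(0, 28 - 36) = 0.
Total collected = 5 + 0 + 0 + 2 + 0 = 7.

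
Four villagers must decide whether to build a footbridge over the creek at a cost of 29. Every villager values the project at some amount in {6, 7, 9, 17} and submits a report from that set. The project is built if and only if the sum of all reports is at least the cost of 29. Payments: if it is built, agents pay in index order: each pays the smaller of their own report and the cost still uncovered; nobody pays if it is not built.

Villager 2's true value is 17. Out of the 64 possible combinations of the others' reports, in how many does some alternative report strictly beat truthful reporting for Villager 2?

60

Others report (6, 6, 9): truth gives 0; report 9 gives 8 > 0. Violating.
Others report (6, 6, 17): truth gives 0; report 6 gives 11 > 0. Violating.
Others report (6, 7, 7): truth gives 0; report 9 gives 8 > 0. Violating.
Others report (6, 7, 9): truth gives 0; report 7 gives 10 > 0. Violating.
Others report (6, 6, 6): truth gives 0; no alternative beats it.
Others report (6, 6, 7): truth gives 0; no alternative beats it.
(Checking all 64 profiles: 60 have a profitable deviation, 4 do not.)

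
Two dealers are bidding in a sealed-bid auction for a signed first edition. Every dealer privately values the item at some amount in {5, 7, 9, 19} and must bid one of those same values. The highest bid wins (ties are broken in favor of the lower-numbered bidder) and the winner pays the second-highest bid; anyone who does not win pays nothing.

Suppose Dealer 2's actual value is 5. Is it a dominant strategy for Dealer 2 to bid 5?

Check each profile of the others' bids and compare truth against every alternative bid.
Others bid (5): truth gives 0, best alternative gives 0.
Others bid (7): truth gives 0, best alternative gives 0.
Others bid (9): truth gives 0, best alternative gives 0.
Others bid (19): truth gives 0, best alternative gives 0.
In every case the truthful bid is at least as good as any alternative, so it is a dominant strategy.

Yes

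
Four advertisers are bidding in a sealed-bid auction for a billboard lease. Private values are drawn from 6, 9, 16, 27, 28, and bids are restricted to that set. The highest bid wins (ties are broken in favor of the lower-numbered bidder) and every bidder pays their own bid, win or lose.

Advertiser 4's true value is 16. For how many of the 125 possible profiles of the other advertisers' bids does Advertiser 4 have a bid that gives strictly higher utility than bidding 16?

Others bid (6, 6, 6): truth gives 0; bid 9 gives 7 > 0. Violating.
Others bid (6, 6, 16): truth gives -16; bid 6 gives -6 > -16. Violating.
Others bid (6, 6, 27): truth gives -16; bid 6 gives -6 > -16. Violating.
Others bid (6, 6, 28): truth gives -16; bid 6 gives -6 > -16. Violating.
Others bid (6, 6, 9): truth gives 0; no alternative beats it.
Others bid (6, 9, 6): truth gives 0; no alternative beats it.
(Checking all 125 profiles: 118 have a profitable deviation, 7 do not.)

118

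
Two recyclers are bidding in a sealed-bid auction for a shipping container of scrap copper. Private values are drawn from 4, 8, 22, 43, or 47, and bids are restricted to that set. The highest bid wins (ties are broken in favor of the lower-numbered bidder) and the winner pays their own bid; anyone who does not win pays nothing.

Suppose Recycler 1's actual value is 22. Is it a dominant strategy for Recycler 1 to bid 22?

No

Consider the case where Recycler 2 bids 4.
Truthful bid 22: wins, pays 22, utility 22 - 22 = 0.
Bid 4 instead: wins, pays 4, utility 22 - 4 = 18.
Since 18 > 0, bidding 4 is strictly better here, so truthful bidding is not dominant.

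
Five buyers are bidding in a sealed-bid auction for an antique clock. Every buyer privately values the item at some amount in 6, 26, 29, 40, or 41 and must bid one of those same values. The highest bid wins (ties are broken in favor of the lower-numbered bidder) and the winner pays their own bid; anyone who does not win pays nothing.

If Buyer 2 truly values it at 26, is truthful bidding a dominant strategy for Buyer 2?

Check each profile of the others' bids and compare truth against every alternative bid.
Others bid (6, 6, 6, 6): truth gives 0, best alternative gives 0.
Others bid (6, 6, 6, 26): truth gives 0, best alternative gives 0.
Others bid (6, 6, 6, 29): truth gives 0, best alternative gives 0.
Others bid (6, 6, 6, 40): truth gives 0, best alternative gives 0.
Others bid (6, 6, 6, 41): truth gives 0, best alternative gives 0.
Others bid (6, 6, 26, 6): truth gives 0, best alternative gives 0.
(Remaining 619 profiles checked similarly; truth is weakly best in each.)
In every case the truthful bid is at least as good as any alternative, so it is a dominant strategy.

Yes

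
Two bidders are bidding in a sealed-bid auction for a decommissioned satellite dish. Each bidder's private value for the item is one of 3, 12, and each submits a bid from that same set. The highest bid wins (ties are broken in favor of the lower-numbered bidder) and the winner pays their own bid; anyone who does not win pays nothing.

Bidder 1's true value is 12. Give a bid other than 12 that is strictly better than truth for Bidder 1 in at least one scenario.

Suppose Bidder 2 bids 3.
Bid 12: wins, pays 12, utility 12 - 12 = 0.
Bid 3: wins, pays 3, utility 12 - 3 = 9.
So bidding 3 beats truth here (9 > 0).

3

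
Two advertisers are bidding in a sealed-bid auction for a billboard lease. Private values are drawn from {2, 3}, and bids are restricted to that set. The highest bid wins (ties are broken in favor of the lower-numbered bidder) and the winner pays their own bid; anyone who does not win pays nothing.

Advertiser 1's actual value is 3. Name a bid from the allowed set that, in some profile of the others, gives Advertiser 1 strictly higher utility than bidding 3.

Suppose Advertiser 2 bids 2.
Bid 3: wins, pays 3, utility 3 - 3 = 0.
Bid 2: wins, pays 2, utility 3 - 2 = 1.
So bidding 2 beats truth here (1 > 0).

2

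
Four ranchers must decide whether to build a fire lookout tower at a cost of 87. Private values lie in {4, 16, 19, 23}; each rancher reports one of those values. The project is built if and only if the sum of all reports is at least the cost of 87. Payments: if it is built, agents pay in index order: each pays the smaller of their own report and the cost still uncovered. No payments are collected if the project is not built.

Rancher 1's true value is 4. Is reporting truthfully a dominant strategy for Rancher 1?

Check each profile of the others' reports and compare truth against every alternative report.
Others report (4, 4, 4): truth gives 0, best alternative gives 0.
Others report (4, 4, 16): truth gives 0, best alternative gives 0.
Others report (4, 4, 19): truth gives 0, best alternative gives 0.
Others report (4, 4, 23): truth gives 0, best alternative gives 0.
Others report (4, 16, 4): truth gives 0, best alternative gives 0.
Others report (4, 16, 16): truth gives 0, best alternative gives 0.
(Remaining 58 profiles checked similarly; truth is weakly best in each.)
In every case the truthful report is at least as good as any alternative, so it is a dominant strategy.

Yes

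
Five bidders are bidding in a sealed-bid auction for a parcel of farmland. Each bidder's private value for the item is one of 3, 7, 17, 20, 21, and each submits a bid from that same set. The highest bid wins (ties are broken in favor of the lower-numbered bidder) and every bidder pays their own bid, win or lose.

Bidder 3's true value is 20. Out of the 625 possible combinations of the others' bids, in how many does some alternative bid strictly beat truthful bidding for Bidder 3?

Others bid (3, 3, 3, 3): truth gives 0; bid 7 gives 13 > 0. Violating.
Others bid (3, 3, 3, 7): truth gives 0; bid 7 gives 13 > 0. Violating.
Others bid (3, 3, 3, 17): truth gives 0; bid 17 gives 3 > 0. Violating.
Others bid (3, 3, 3, 21): truth gives -20; bid 21 gives -1 > -20. Violating.
Others bid (3, 3, 3, 20): truth gives 0; no alternative beats it.
Others bid (3, 3, 7, 20): truth gives 0; no alternative beats it.
(Checking all 625 profiles: 517 have a profitable deviation, 108 do not.)

517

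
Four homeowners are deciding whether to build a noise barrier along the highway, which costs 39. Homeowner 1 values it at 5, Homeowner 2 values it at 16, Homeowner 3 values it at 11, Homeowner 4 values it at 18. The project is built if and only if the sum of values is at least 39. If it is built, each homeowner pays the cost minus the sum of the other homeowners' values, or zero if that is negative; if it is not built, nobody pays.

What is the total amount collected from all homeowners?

Total value 50 ≥ cost 39, so it is built.
Homeowner 1: others sum to 45; max(0, 39 - 45) = 0.
Homeowner 2: others sum to 34; max(0, 39 - 34) = 5.
Homeowner 3: others sum to 39; max(0, 39 - 39) = 0.
Homeowner 4: others sum to 32; max(0, 39 - 32) = 7.
Total collected = 0 + 5 + 0 + 7 = 12.

12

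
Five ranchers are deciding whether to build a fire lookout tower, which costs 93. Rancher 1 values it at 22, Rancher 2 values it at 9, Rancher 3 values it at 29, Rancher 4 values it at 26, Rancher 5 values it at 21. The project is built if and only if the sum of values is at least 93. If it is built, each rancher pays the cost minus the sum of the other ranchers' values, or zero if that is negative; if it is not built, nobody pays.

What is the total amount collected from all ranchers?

42

Total value 107 ≥ cost 93, so it is built.
Rancher 1: others sum to 85; max(0, 93 - 85) = 8.
Rancher 2: others sum to 98; max(0, 93 - 98) = 0.
Rancher 3: others sum to 78; max(0, 93 - 78) = 15.
Rancher 4: others sum to 81; max(0, 93 - 81) = 12.
Rancher 5: others sum to 86; max(0, 93 - 86) = 7.
Total collected = 8 + 0 + 15 + 12 + 7 = 42.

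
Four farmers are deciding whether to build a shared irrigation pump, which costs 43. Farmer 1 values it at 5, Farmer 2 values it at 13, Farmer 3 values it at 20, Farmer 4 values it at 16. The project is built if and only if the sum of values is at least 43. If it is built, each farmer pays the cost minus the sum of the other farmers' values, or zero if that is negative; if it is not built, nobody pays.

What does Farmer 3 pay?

9

Total value 54 ≥ cost 43, so the project is built.
The other farmers' values sum to 34.
Cost minus that sum is 43 - 34 = 9.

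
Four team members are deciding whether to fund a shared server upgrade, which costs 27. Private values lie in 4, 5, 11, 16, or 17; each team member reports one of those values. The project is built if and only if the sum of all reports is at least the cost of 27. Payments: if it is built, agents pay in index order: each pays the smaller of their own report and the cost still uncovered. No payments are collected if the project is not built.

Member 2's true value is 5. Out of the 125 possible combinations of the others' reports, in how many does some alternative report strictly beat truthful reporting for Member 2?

Others report (4, 4, 16): truth gives 0; report 4 gives 1 > 0. Violating.
Others report (4, 4, 17): truth gives 0; report 4 gives 1 > 0. Violating.
Others report (4, 5, 16): truth gives 0; report 4 gives 1 > 0. Violating.
Others report (4, 5, 17): truth gives 0; report 4 gives 1 > 0. Violating.
Others report (4, 4, 4): truth gives 0; no alternative beats it.
Others report (4, 4, 5): truth gives 0; no alternative beats it.
(Checking all 125 profiles: 105 have a profitable deviation, 20 do not.)

105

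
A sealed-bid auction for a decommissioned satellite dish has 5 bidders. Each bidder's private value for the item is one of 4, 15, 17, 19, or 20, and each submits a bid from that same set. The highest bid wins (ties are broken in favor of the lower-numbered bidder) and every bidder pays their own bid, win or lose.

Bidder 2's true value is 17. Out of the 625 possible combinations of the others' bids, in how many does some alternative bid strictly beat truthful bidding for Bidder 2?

Others bid (4, 4, 4, 4): truth gives 0; bid 15 gives 2 > 0. Violating.
Others bid (4, 4, 4, 15): truth gives 0; bid 15 gives 2 > 0. Violating.
Others bid (4, 4, 4, 19): truth gives -17; bid 19 gives -2 > -17. Violating.
Others bid (4, 4, 4, 20): truth gives -17; bid 20 gives -3 > -17. Violating.
Others bid (4, 4, 4, 17): truth gives 0; no alternative beats it.
Others bid (4, 4, 15, 17): truth gives 0; no alternative beats it.
(Checking all 625 profiles: 579 have a profitable deviation, 46 do not.)

579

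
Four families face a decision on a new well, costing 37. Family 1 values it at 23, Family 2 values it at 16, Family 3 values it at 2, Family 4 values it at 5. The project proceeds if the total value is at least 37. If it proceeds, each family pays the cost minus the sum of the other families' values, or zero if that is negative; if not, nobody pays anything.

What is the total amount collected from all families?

21

Total value 46 ≥ cost 37, so it is built.
Family 1: others sum to 23; max(0, 37 - 23) = 14.
Family 2: others sum to 30; max(0, 37 - 30) = 7.
Family 3: others sum to 44; max(0, 37 - 44) = 0.
Family 4: others sum to 41; max(0, 37 - 41) = 0.
Total collected = 14 + 7 + 0 + 0 = 21.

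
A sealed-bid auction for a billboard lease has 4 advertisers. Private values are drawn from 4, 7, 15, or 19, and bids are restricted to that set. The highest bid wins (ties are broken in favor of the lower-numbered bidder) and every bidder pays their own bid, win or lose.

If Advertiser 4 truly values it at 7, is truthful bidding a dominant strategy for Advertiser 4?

No

Consider the case where Advertiser 1 bids 4, Advertiser 2 bids 4 and Advertiser 3 bids 7.
Truthful bid 7: loses but pays 7, utility -7.
Bid 4 instead: loses but pays 4, utility -4.
Since -4 > -7, bidding 4 is strictly better here, so truthful bidding is not dominant.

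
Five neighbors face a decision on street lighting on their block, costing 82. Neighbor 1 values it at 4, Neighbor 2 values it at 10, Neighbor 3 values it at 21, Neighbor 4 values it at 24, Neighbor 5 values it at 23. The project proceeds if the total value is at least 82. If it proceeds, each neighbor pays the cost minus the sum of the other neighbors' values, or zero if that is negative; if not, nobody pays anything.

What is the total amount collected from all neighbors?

82

Total value 82 ≥ cost 82, so it is built.
Neighbor 1: others sum to 78; max(0, 82 - 78) = 4.
Neighbor 2: others sum to 72; max(0, 82 - 72) = 10.
Neighbor 3: others sum to 61; max(0, 82 - 61) = 21.
Neighbor 4: others sum to 58; max(0, 82 - 58) = 24.
Neighbor 5: others sum to 59; max(0, 82 - 59) = 23.
Total collected = 4 + 10 + 21 + 24 + 23 = 82.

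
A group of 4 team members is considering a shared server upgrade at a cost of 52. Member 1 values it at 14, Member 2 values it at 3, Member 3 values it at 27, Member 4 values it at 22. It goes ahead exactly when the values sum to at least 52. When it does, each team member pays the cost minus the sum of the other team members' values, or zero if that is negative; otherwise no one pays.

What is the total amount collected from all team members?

Total value 66 ≥ cost 52, so it is built.
Member 1: others sum to 52; max(0, 52 - 52) = 0.
Member 2: others sum to 63; max(0, 52 - 63) = 0.
Member 3: others sum to 39; max(0, 52 - 39) = 13.
Member 4: others sum to 44; max(0, 52 - 44) = 8.
Total collected = 0 + 0 + 13 + 8 = 21.

21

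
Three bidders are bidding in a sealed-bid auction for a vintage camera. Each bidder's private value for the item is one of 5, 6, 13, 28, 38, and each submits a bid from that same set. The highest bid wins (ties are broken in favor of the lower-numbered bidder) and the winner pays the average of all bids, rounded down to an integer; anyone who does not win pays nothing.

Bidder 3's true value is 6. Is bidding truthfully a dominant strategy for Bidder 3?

Yes

Check each profile of the others' bids and compare truth against every alternative bid.
Others bid (5, 5): truth gives 1, best alternative gives 0.
Others bid (5, 6): truth gives 0, best alternative gives 0.
Others bid (5, 13): truth gives 0, best alternative gives 0.
Others bid (5, 28): truth gives 0, best alternative gives 0.
Others bid (5, 38): truth gives 0, best alternative gives 0.
Others bid (6, 5): truth gives 0, best alternative gives 0.
(Remaining 19 profiles checked similarly; truth is weakly best in each.)
In every case the truthful bid is at least as good as any alternative, so it is a dominant strategy.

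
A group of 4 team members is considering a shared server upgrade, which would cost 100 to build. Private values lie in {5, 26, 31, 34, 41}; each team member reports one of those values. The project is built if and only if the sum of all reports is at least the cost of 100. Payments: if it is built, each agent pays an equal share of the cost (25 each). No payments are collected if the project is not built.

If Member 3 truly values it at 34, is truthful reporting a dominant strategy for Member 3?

Consider the case where Member 1 reports 5, Member 2 reports 26 and Member 4 reports 31.
Truthful report 34: project not built, utility 0.
Report 41 instead: project built, pays 25, utility 34 - 25 = 9.
Since 9 > 0, reporting 41 is strictly better here, so truthful reporting is not dominant.

No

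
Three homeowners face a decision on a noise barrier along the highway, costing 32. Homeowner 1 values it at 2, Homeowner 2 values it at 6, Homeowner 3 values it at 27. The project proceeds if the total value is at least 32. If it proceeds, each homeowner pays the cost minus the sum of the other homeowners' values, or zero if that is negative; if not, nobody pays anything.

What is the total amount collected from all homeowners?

27

Total value 35 ≥ cost 32, so it is built.
Homeowner 1: others sum to 33; max(0, 32 - 33) = 0.
Homeowner 2: others sum to 29; max(0, 32 - 29) = 3.
Homeowner 3: others sum to 8; max(0, 32 - 8) = 24.
Total collected = 0 + 3 + 24 = 27.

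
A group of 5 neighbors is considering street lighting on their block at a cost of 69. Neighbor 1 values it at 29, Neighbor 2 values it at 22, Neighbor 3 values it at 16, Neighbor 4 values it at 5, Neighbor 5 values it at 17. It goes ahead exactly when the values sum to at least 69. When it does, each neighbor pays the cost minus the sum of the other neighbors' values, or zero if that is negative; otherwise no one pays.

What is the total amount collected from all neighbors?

Total value 89 ≥ cost 69, so it is built.
Neighbor 1: others sum to 60; max(0, 69 - 60) = 9.
Neighbor 2: others sum to 67; max(0, 69 - 67) = 2.
Neighbor 3: others sum to 73; max(0, 69 - 73) = 0.
Neighbor 4: others sum to 84; max(0, 69 - 84) = 0.
Neighbor 5: others sum to 72; max(0, 69 - 72) = 0.
Total collected = 9 + 2 + 0 + 0 + 0 = 11.

11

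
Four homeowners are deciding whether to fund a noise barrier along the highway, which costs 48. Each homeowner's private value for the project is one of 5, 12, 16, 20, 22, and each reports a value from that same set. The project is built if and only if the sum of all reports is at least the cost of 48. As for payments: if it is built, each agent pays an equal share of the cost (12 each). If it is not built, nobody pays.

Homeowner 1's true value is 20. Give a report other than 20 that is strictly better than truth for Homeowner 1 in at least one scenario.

Suppose Homeowner 2 reports 5, Homeowner 3 reports 5 and Homeowner 4 reports 16.
Report 20: project not built, utility 0.
Report 22: project built, pays 12, utility 20 - 12 = 8.
So reporting 22 beats truth here (8 > 0).

22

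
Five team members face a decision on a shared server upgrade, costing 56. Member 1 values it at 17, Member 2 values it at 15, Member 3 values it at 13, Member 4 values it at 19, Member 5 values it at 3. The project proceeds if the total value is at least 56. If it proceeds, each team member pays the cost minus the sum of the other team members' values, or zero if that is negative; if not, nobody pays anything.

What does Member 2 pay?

Total value 67 ≥ cost 56, so the project is built.
The other team members' values sum to 52.
Cost minus that sum is 56 - 52 = 4.

4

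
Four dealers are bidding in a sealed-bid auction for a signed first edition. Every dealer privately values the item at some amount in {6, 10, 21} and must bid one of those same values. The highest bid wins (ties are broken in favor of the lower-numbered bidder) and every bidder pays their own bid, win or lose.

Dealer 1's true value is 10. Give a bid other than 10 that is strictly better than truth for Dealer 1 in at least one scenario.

6

Suppose Dealer 2 bids 6, Dealer 3 bids 6 and Dealer 4 bids 6.
Bid 10: wins, pays 10, utility 10 - 10 = 0.
Bid 6: wins, pays 6, utility 10 - 6 = 4.
So bidding 6 beats truth here (4 > 0).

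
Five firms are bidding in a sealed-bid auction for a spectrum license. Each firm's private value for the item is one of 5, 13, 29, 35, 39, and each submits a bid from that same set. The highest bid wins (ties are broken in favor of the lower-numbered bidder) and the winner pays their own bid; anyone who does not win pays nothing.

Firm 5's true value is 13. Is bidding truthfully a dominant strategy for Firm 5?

Yes

Check each profile of the others' bids and compare truth against every alternative bid.
Others bid (5, 5, 5, 5): truth gives 0, best alternative gives 0.
Others bid (5, 5, 5, 13): truth gives 0, best alternative gives 0.
Others bid (5, 5, 5, 29): truth gives 0, best alternative gives 0.
Others bid (5, 5, 5, 35): truth gives 0, best alternative gives 0.
Others bid (5, 5, 5, 39): truth gives 0, best alternative gives 0.
Others bid (5, 5, 13, 5): truth gives 0, best alternative gives 0.
(Remaining 619 profiles checked similarly; truth is weakly best in each.)
In every case the truthful bid is at least as good as any alternative, so it is a dominant strategy.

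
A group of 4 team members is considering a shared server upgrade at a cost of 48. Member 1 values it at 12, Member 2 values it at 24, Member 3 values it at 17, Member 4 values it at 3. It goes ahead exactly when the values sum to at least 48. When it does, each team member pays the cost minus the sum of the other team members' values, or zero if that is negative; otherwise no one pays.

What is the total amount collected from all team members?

29

Total value 56 ≥ cost 48, so it is built.
Member 1: others sum to 44; max(0, 48 - 44) = 4.
Member 2: others sum to 32; max(0, 48 - 32) = 16.
Member 3: others sum to 39; max(0, 48 - 39) = 9.
Member 4: others sum to 53; max(0, 48 - 53) = 0.
Total collected = 4 + 16 + 9 + 0 = 29.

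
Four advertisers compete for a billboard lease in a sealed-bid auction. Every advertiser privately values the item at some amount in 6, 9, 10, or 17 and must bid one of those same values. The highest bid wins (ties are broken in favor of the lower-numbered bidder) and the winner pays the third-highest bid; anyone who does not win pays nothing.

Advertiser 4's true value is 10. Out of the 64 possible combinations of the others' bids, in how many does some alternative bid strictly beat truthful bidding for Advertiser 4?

Others bid (6, 6, 10): truth gives 0; bid 17 gives 4 > 0. Violating.
Others bid (6, 9, 10): truth gives 0; bid 17 gives 1 > 0. Violating.
Others bid (6, 10, 6): truth gives 0; bid 17 gives 4 > 0. Violating.
Others bid (6, 10, 9): truth gives 0; bid 17 gives 1 > 0. Violating.
Others bid (6, 6, 6): truth gives 4; no alternative beats it.
Others bid (6, 6, 9): truth gives 4; no alternative beats it.
(Checking all 64 profiles: 12 have a profitable deviation, 52 do not.)

12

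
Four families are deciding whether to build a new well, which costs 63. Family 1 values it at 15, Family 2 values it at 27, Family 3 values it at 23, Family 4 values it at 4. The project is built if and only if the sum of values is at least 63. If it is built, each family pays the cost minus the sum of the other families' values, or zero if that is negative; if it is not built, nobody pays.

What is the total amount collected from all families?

Total value 69 ≥ cost 63, so it is built.
Family 1: others sum to 54; max(0, 63 - 54) = 9.
Family 2: others sum to 42; max(0, 63 - 42) = 21.
Family 3: others sum to 46; max(0, 63 - 46) = 17.
Family 4: others sum to 65; max(0, 63 - 65) = 0.
Total collected = 9 + 21 + 17 + 0 = 47.

47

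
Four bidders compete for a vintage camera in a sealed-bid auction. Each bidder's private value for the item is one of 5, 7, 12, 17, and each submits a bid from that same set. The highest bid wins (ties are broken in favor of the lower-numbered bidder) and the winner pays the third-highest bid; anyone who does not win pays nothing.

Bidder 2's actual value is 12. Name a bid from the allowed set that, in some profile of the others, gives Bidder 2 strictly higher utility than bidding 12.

17

Suppose Bidder 1 bids 5, Bidder 3 bids 5 and Bidder 4 bids 17.
Bid 12: loses, pays 0, utility 0.
Bid 17: wins, pays 5, utility 12 - 5 = 7.
So bidding 17 beats truth here (7 > 0).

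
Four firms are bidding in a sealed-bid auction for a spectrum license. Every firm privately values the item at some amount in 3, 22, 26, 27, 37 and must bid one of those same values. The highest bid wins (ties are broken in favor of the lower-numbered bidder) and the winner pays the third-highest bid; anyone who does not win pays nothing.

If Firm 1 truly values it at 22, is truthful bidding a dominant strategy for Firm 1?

No

Consider the case where Firm 2 bids 3, Firm 3 bids 3 and Firm 4 bids 26.
Truthful bid 22: loses, pays 0, utility 0.
Bid 26 instead: wins, pays 3, utility 22 - 3 = 19.
Since 19 > 0, bidding 26 is strictly better here, so truthful bidding is not dominant.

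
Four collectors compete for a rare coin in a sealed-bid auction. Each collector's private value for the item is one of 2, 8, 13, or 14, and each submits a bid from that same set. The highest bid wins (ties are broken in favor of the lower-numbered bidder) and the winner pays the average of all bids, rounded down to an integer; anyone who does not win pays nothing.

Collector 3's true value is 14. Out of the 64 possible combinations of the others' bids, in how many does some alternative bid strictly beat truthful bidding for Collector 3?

5

Others bid (2, 2, 2): truth gives 9; bid 8 gives 11 > 9. Violating.
Others bid (2, 2, 8): truth gives 8; bid 8 gives 9 > 8. Violating.
Others bid (2, 8, 8): truth gives 6; bid 13 gives 7 > 6. Violating.
Others bid (8, 2, 8): truth gives 6; bid 13 gives 7 > 6. Violating.
Others bid (2, 2, 13): truth gives 7; no alternative beats it.
Others bid (2, 2, 14): truth gives 6; no alternative beats it.
(Checking all 64 profiles: 5 have a profitable deviation, 59 do not.)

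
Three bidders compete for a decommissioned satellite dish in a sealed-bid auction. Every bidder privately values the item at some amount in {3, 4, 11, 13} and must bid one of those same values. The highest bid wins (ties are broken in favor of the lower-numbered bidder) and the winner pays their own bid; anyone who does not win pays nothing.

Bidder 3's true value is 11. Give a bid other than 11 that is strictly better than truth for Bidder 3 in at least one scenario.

4

Suppose Bidder 1 bids 3 and Bidder 2 bids 3.
Bid 11: wins, pays 11, utility 11 - 11 = 0.
Bid 4: wins, pays 4, utility 11 - 4 = 7.
So bidding 4 beats truth here (7 > 0).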